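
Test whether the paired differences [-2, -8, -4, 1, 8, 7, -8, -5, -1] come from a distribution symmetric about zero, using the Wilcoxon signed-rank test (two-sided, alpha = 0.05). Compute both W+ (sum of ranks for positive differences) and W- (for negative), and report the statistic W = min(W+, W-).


Step 1: Drop any zero differences (none here) and take |d_i|.
|d| = [2, 8, 4, 1, 8, 7, 8, 5, 1]
Step 2: Midrank |d_i| (ties get averaged ranks).
ranks: |2|->3, |8|->8, |4|->4, |1|->1.5, |8|->8, |7|->6, |8|->8, |5|->5, |1|->1.5
Step 3: Attach original signs; sum ranks with positive sign and with negative sign.
W+ = 1.5 + 8 + 6 = 15.5
W- = 3 + 8 + 4 + 8 + 5 + 1.5 = 29.5
(Check: W+ + W- = 45 should equal n(n+1)/2 = 45.)
Step 4: Test statistic W = min(W+, W-) = 15.5.
Step 5: Ties in |d|, so use the tie-corrected normal approximation.
        E[W] = n(n+1)/4 = 9*10/4 = 22.5.
        Tie groups: |d|=1 (t=2), |d|=8 (t=3); sum(t^3 - t) = 30.
        Var[W] = n(n+1)(2n+1)/24 - sum(t^3-t)/48 = 1710/24 - 30/48 = 70.625.
        z = (W - E[W]) / sqrt(Var[W]) = (15.5 - 22.5) / 8.4039 = -0.8329.
        Two-sided p = 2*Phi(z) = 0.404873.
Step 6: alpha = 0.05. fail to reject H0.

W+ = 15.5, W- = 29.5, W = min = 15.5, p = 0.404873, fail to reject H0.


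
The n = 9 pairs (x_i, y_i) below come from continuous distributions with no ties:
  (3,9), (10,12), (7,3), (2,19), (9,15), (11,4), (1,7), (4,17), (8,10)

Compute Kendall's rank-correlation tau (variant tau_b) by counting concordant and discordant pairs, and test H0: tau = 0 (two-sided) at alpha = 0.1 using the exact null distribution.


Step 1: Enumerate the 36 unordered pairs (i,j) with i<j and classify each by sign(x_j-x_i) * sign(y_j-y_i).
  (1,2):dx=+7,dy=+3->C; (1,3):dx=+4,dy=-6->D; (1,4):dx=-1,dy=+10->D; (1,5):dx=+6,dy=+6->C
  (1,6):dx=+8,dy=-5->D; (1,7):dx=-2,dy=-2->C; (1,8):dx=+1,dy=+8->C; (1,9):dx=+5,dy=+1->C
  (2,3):dx=-3,dy=-9->C; (2,4):dx=-8,dy=+7->D; (2,5):dx=-1,dy=+3->D; (2,6):dx=+1,dy=-8->D
  (2,7):dx=-9,dy=-5->C; (2,8):dx=-6,dy=+5->D; (2,9):dx=-2,dy=-2->C; (3,4):dx=-5,dy=+16->D
  (3,5):dx=+2,dy=+12->C; (3,6):dx=+4,dy=+1->C; (3,7):dx=-6,dy=+4->D; (3,8):dx=-3,dy=+14->D
  (3,9):dx=+1,dy=+7->C; (4,5):dx=+7,dy=-4->D; (4,6):dx=+9,dy=-15->D; (4,7):dx=-1,dy=-12->C
  (4,8):dx=+2,dy=-2->D; (4,9):dx=+6,dy=-9->D; (5,6):dx=+2,dy=-11->D; (5,7):dx=-8,dy=-8->C
  (5,8):dx=-5,dy=+2->D; (5,9):dx=-1,dy=-5->C; (6,7):dx=-10,dy=+3->D; (6,8):dx=-7,dy=+13->D
  (6,9):dx=-3,dy=+6->D; (7,8):dx=+3,dy=+10->C; (7,9):dx=+7,dy=+3->C; (8,9):dx=+4,dy=-7->D
Step 2: C = 16, D = 20, total pairs = 36.
Step 3: tau = (C - D)/(n(n-1)/2) = (16 - 20)/36 = -0.111111.
Step 4: Exact two-sided p-value (enumerate n! = 362880 permutations of y under H0): p = 0.761414.
Step 5: alpha = 0.1. fail to reject H0.

tau_b = -0.1111 (C=16, D=20), p = 0.761414, fail to reject H0.


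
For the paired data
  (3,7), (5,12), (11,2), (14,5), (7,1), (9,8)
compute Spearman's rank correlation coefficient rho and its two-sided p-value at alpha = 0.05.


Step 1: Rank x and y separately (midranks; no ties here).
rank(x): 3->1, 5->2, 11->5, 14->6, 7->3, 9->4
rank(y): 7->4, 12->6, 2->2, 5->3, 1->1, 8->5
Step 2: d_i = R_x(i) - R_y(i); compute d_i^2.
  (1-4)^2=9, (2-6)^2=16, (5-2)^2=9, (6-3)^2=9, (3-1)^2=4, (4-5)^2=1
sum(d^2) = 48.
Step 3: rho = 1 - 6*48 / (6*(6^2 - 1)) = 1 - 288/210 = -0.371429.
Step 4: Under H0, t = rho * sqrt((n-2)/(1-rho^2)) = -0.8001 ~ t(4).
Step 5: Two-sided p-value from the t-distribution with 4 df = 0.468478.
Step 6: alpha = 0.05. fail to reject H0.

rho = -0.3714, p = 0.468478, fail to reject H0 at alpha = 0.05.


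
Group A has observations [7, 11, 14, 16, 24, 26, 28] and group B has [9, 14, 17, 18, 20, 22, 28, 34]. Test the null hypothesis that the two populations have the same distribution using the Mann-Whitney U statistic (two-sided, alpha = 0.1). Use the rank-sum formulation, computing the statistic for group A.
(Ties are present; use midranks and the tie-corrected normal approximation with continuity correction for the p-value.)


Step 1: Combine and sort all 15 observations; assign midranks.
sorted (value, group): (7,X), (9,Y), (11,X), (14,X), (14,Y), (16,X), (17,Y), (18,Y), (20,Y), (22,Y), (24,X), (26,X), (28,X), (28,Y), (34,Y)
ranks: 7->1, 9->2, 11->3, 14->4.5, 14->4.5, 16->6, 17->7, 18->8, 20->9, 22->10, 24->11, 26->12, 28->13.5, 28->13.5, 34->15
Step 2: Rank sum for X: R1 = 1 + 3 + 4.5 + 6 + 11 + 12 + 13.5 = 51.
Step 3: U_X = R1 - n1(n1+1)/2 = 51 - 7*8/2 = 51 - 28 = 23.
       U_Y = n1*n2 - U_X = 56 - 23 = 33.
Step 4: Ties are present, so use the tie-corrected normal approximation (with continuity correction) for the p-value.
Step 5: p-value = 0.601875; compare to alpha = 0.1. fail to reject H0.

U_X = 23, p = 0.601875, fail to reject H0 at alpha = 0.1.


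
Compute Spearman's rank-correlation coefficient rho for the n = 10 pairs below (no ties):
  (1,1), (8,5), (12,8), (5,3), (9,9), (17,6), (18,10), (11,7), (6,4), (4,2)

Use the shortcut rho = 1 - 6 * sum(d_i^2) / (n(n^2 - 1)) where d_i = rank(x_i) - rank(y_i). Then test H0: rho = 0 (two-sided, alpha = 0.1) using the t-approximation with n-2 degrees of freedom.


Step 1: Rank x and y separately (midranks; no ties here).
rank(x): 1->1, 8->5, 12->8, 5->3, 9->6, 17->9, 18->10, 11->7, 6->4, 4->2
rank(y): 1->1, 5->5, 8->8, 3->3, 9->9, 6->6, 10->10, 7->7, 4->4, 2->2
Step 2: d_i = R_x(i) - R_y(i); compute d_i^2.
  (1-1)^2=0, (5-5)^2=0, (8-8)^2=0, (3-3)^2=0, (6-9)^2=9, (9-6)^2=9, (10-10)^2=0, (7-7)^2=0, (4-4)^2=0, (2-2)^2=0
sum(d^2) = 18.
Step 3: rho = 1 - 6*18 / (10*(10^2 - 1)) = 1 - 108/990 = 0.890909.
Step 4: Under H0, t = rho * sqrt((n-2)/(1-rho^2)) = 5.5482 ~ t(8).
Step 5: Two-sided p-value from the t-distribution with 8 df = 0.000542.
Step 6: alpha = 0.1. reject H0.

rho = 0.8909, p = 0.000542, reject H0 at alpha = 0.1.


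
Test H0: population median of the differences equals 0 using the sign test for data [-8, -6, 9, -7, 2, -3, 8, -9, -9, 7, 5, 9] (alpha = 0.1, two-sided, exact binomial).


Step 1: Discard zero differences. Original n = 12; n_eff = number of nonzero differences = 12.
Nonzero differences (with sign): -8, -6, +9, -7, +2, -3, +8, -9, -9, +7, +5, +9
Step 2: Count signs: positive = 6, negative = 6.
Step 3: Under H0: P(positive) = 0.5, so the number of positives S ~ Bin(12, 0.5).
Step 4: Two-sided exact p-value = sum of Bin(12,0.5) probabilities at or below the observed probability = 1.000000.
Step 5: alpha = 0.1. fail to reject H0.

n_eff = 12, pos = 6, neg = 6, p = 1.000000, fail to reject H0.


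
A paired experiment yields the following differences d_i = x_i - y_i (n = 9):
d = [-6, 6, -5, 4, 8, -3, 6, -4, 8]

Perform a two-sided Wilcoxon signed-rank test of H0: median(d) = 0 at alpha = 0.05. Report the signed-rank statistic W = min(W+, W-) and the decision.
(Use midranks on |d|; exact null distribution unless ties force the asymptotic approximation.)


Step 1: Drop any zero differences (none here) and take |d_i|.
|d| = [6, 6, 5, 4, 8, 3, 6, 4, 8]
Step 2: Midrank |d_i| (ties get averaged ranks).
ranks: |6|->6, |6|->6, |5|->4, |4|->2.5, |8|->8.5, |3|->1, |6|->6, |4|->2.5, |8|->8.5
Step 3: Attach original signs; sum ranks with positive sign and with negative sign.
W+ = 6 + 2.5 + 8.5 + 6 + 8.5 = 31.5
W- = 6 + 4 + 1 + 2.5 = 13.5
(Check: W+ + W- = 45 should equal n(n+1)/2 = 45.)
Step 4: Test statistic W = min(W+, W-) = 13.5.
Step 5: Ties in |d|, so use the tie-corrected normal approximation.
        E[W] = n(n+1)/4 = 9*10/4 = 22.5.
        Tie groups: |d|=4 (t=2), |d|=6 (t=3), |d|=8 (t=2); sum(t^3 - t) = 36.
        Var[W] = n(n+1)(2n+1)/24 - sum(t^3-t)/48 = 1710/24 - 36/48 = 70.5.
        z = (W - E[W]) / sqrt(Var[W]) = (13.5 - 22.5) / 8.3964 = -1.0719.
        Two-sided p = 2*Phi(z) = 0.283772.
Step 6: alpha = 0.05. fail to reject H0.

W+ = 31.5, W- = 13.5, W = min = 13.5, p = 0.283772, fail to reject H0.


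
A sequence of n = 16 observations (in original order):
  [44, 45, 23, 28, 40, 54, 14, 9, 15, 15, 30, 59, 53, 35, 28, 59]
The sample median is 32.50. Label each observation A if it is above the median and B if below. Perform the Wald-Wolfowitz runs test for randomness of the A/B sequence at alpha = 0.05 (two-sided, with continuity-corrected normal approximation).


Step 1: Compute median = 32.50; label A = above, B = below.
Labels in order: AABBAABBBBBAAABA  (n_A = 8, n_B = 8)
Step 2: Count runs R = 7.
Step 3: Under H0 (random ordering), E[R] = 2*n_A*n_B/(n_A+n_B) + 1 = 2*8*8/16 + 1 = 9.0000.
        Var[R] = 2*n_A*n_B*(2*n_A*n_B - n_A - n_B) / ((n_A+n_B)^2 * (n_A+n_B-1)) = 14336/3840 = 3.7333.
        SD[R] = 1.9322.
Step 4: Continuity-corrected z = (R + 0.5 - E[R]) / SD[R] = (7 + 0.5 - 9.0000) / 1.9322 = -0.7763.
Step 5: Two-sided p-value via normal approximation = 2*(1 - Phi(|z|)) = 0.437558.
Step 6: alpha = 0.05. fail to reject H0.

R = 7, z = -0.7763, p = 0.437558, fail to reject H0.


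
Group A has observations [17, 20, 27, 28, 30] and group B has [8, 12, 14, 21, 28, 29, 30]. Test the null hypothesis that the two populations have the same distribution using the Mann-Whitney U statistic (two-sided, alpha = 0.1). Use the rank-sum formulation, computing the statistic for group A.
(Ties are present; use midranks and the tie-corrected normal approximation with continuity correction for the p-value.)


Step 1: Combine and sort all 12 observations; assign midranks.
sorted (value, group): (8,Y), (12,Y), (14,Y), (17,X), (20,X), (21,Y), (27,X), (28,X), (28,Y), (29,Y), (30,X), (30,Y)
ranks: 8->1, 12->2, 14->3, 17->4, 20->5, 21->6, 27->7, 28->8.5, 28->8.5, 29->10, 30->11.5, 30->11.5
Step 2: Rank sum for X: R1 = 4 + 5 + 7 + 8.5 + 11.5 = 36.
Step 3: U_X = R1 - n1(n1+1)/2 = 36 - 5*6/2 = 36 - 15 = 21.
       U_Y = n1*n2 - U_X = 35 - 21 = 14.
Step 4: Ties are present, so use the tie-corrected normal approximation (with continuity correction) for the p-value.
Step 5: p-value = 0.624905; compare to alpha = 0.1. fail to reject H0.

U_X = 21, p = 0.624905, fail to reject H0 at alpha = 0.1.


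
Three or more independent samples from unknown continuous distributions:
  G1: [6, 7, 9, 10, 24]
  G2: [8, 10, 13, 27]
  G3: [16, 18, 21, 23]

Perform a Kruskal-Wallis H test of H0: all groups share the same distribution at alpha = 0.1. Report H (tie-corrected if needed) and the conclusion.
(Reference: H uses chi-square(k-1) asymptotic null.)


Step 1: Combine all N = 13 observations and assign midranks.
sorted (value, group, rank): (6,G1,1), (7,G1,2), (8,G2,3), (9,G1,4), (10,G1,5.5), (10,G2,5.5), (13,G2,7), (16,G3,8), (18,G3,9), (21,G3,10), (23,G3,11), (24,G1,12), (27,G2,13)
Step 2: Sum ranks within each group.
R_1 = 24.5 (n_1 = 5)
R_2 = 28.5 (n_2 = 4)
R_3 = 38 (n_3 = 4)
Step 3: H = 12/(N(N+1)) * sum(R_i^2/n_i) - 3(N+1)
     = 12/(13*14) * (24.5^2/5 + 28.5^2/4 + 38^2/4) - 3*14
     = 0.065934 * 684.112 - 42
     = 3.106319.
Step 4: Ties present; correction factor C = 1 - 6/(13^3 - 13) = 0.997253. Corrected H = 3.106319 / 0.997253 = 3.114876.
Step 5: Under H0, H ~ chi^2(2); p-value = 0.210675.
Step 6: alpha = 0.1. fail to reject H0.

H = 3.1149, df = 2, p = 0.210675, fail to reject H0.


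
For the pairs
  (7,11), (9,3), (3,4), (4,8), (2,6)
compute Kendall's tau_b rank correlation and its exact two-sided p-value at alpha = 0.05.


Step 1: Enumerate the 10 unordered pairs (i,j) with i<j and classify each by sign(x_j-x_i) * sign(y_j-y_i).
  (1,2):dx=+2,dy=-8->D; (1,3):dx=-4,dy=-7->C; (1,4):dx=-3,dy=-3->C; (1,5):dx=-5,dy=-5->C
  (2,3):dx=-6,dy=+1->D; (2,4):dx=-5,dy=+5->D; (2,5):dx=-7,dy=+3->D; (3,4):dx=+1,dy=+4->C
  (3,5):dx=-1,dy=+2->D; (4,5):dx=-2,dy=-2->C
Step 2: C = 5, D = 5, total pairs = 10.
Step 3: tau = (C - D)/(n(n-1)/2) = (5 - 5)/10 = 0.000000.
Step 4: Exact two-sided p-value (enumerate n! = 120 permutations of y under H0): p = 1.000000.
Step 5: alpha = 0.05. fail to reject H0.

tau_b = 0.0000 (C=5, D=5), p = 1.000000, fail to reject H0.


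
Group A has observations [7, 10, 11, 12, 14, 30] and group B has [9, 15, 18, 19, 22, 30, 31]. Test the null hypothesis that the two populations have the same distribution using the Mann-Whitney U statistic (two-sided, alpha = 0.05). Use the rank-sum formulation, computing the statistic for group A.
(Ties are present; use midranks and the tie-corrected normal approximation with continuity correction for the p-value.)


Step 1: Combine and sort all 13 observations; assign midranks.
sorted (value, group): (7,X), (9,Y), (10,X), (11,X), (12,X), (14,X), (15,Y), (18,Y), (19,Y), (22,Y), (30,X), (30,Y), (31,Y)
ranks: 7->1, 9->2, 10->3, 11->4, 12->5, 14->6, 15->7, 18->8, 19->9, 22->10, 30->11.5, 30->11.5, 31->13
Step 2: Rank sum for X: R1 = 1 + 3 + 4 + 5 + 6 + 11.5 = 30.5.
Step 3: U_X = R1 - n1(n1+1)/2 = 30.5 - 6*7/2 = 30.5 - 21 = 9.5.
       U_Y = n1*n2 - U_X = 42 - 9.5 = 32.5.
Step 4: Ties are present, so use the tie-corrected normal approximation (with continuity correction) for the p-value.
Step 5: p-value = 0.115582; compare to alpha = 0.05. fail to reject H0.

U_X = 9.5, p = 0.115582, fail to reject H0 at alpha = 0.05.


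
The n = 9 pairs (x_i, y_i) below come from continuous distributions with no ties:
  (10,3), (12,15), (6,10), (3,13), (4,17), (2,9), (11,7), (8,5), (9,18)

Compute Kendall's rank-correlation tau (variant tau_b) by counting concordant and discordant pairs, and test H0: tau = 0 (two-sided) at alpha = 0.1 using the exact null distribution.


Step 1: Enumerate the 36 unordered pairs (i,j) with i<j and classify each by sign(x_j-x_i) * sign(y_j-y_i).
  (1,2):dx=+2,dy=+12->C; (1,3):dx=-4,dy=+7->D; (1,4):dx=-7,dy=+10->D; (1,5):dx=-6,dy=+14->D
  (1,6):dx=-8,dy=+6->D; (1,7):dx=+1,dy=+4->C; (1,8):dx=-2,dy=+2->D; (1,9):dx=-1,dy=+15->D
  (2,3):dx=-6,dy=-5->C; (2,4):dx=-9,dy=-2->C; (2,5):dx=-8,dy=+2->D; (2,6):dx=-10,dy=-6->C
  (2,7):dx=-1,dy=-8->C; (2,8):dx=-4,dy=-10->C; (2,9):dx=-3,dy=+3->D; (3,4):dx=-3,dy=+3->D
  (3,5):dx=-2,dy=+7->D; (3,6):dx=-4,dy=-1->C; (3,7):dx=+5,dy=-3->D; (3,8):dx=+2,dy=-5->D
  (3,9):dx=+3,dy=+8->C; (4,5):dx=+1,dy=+4->C; (4,6):dx=-1,dy=-4->C; (4,7):dx=+8,dy=-6->D
  (4,8):dx=+5,dy=-8->D; (4,9):dx=+6,dy=+5->C; (5,6):dx=-2,dy=-8->C; (5,7):dx=+7,dy=-10->D
  (5,8):dx=+4,dy=-12->D; (5,9):dx=+5,dy=+1->C; (6,7):dx=+9,dy=-2->D; (6,8):dx=+6,dy=-4->D
  (6,9):dx=+7,dy=+9->C; (7,8):dx=-3,dy=-2->C; (7,9):dx=-2,dy=+11->D; (8,9):dx=+1,dy=+13->C
Step 2: C = 17, D = 19, total pairs = 36.
Step 3: tau = (C - D)/(n(n-1)/2) = (17 - 19)/36 = -0.055556.
Step 4: Exact two-sided p-value (enumerate n! = 362880 permutations of y under H0): p = 0.919455.
Step 5: alpha = 0.1. fail to reject H0.

tau_b = -0.0556 (C=17, D=19), p = 0.919455, fail to reject H0.


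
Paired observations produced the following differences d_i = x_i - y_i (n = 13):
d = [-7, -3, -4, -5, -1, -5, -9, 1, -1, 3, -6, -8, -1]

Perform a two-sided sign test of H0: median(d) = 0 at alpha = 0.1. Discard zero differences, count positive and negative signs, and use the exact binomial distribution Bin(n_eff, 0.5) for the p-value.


Step 1: Discard zero differences. Original n = 13; n_eff = number of nonzero differences = 13.
Nonzero differences (with sign): -7, -3, -4, -5, -1, -5, -9, +1, -1, +3, -6, -8, -1
Step 2: Count signs: positive = 2, negative = 11.
Step 3: Under H0: P(positive) = 0.5, so the number of positives S ~ Bin(13, 0.5).
Step 4: Two-sided exact p-value = sum of Bin(13,0.5) probabilities at or below the observed probability = 0.022461.
Step 5: alpha = 0.1. reject H0.

n_eff = 13, pos = 2, neg = 11, p = 0.022461, reject H0.


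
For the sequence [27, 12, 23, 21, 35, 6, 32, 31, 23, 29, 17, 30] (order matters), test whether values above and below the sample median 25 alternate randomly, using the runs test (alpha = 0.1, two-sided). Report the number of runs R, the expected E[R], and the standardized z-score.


Step 1: Compute median = 25; label A = above, B = below.
Labels in order: ABBBABAABABA  (n_A = 6, n_B = 6)
Step 2: Count runs R = 9.
Step 3: Under H0 (random ordering), E[R] = 2*n_A*n_B/(n_A+n_B) + 1 = 2*6*6/12 + 1 = 7.0000.
        Var[R] = 2*n_A*n_B*(2*n_A*n_B - n_A - n_B) / ((n_A+n_B)^2 * (n_A+n_B-1)) = 4320/1584 = 2.7273.
        SD[R] = 1.6514.
Step 4: Continuity-corrected z = (R - 0.5 - E[R]) / SD[R] = (9 - 0.5 - 7.0000) / 1.6514 = 0.9083.
Step 5: Two-sided p-value via normal approximation = 2*(1 - Phi(|z|)) = 0.363722.
Step 6: alpha = 0.1. fail to reject H0.

R = 9, z = 0.9083, p = 0.363722, fail to reject H0.


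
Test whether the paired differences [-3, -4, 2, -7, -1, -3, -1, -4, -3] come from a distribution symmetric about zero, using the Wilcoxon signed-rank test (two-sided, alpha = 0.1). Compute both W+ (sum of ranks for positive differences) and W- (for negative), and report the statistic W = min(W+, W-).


Step 1: Drop any zero differences (none here) and take |d_i|.
|d| = [3, 4, 2, 7, 1, 3, 1, 4, 3]
Step 2: Midrank |d_i| (ties get averaged ranks).
ranks: |3|->5, |4|->7.5, |2|->3, |7|->9, |1|->1.5, |3|->5, |1|->1.5, |4|->7.5, |3|->5
Step 3: Attach original signs; sum ranks with positive sign and with negative sign.
W+ = 3 = 3
W- = 5 + 7.5 + 9 + 1.5 + 5 + 1.5 + 7.5 + 5 = 42
(Check: W+ + W- = 45 should equal n(n+1)/2 = 45.)
Step 4: Test statistic W = min(W+, W-) = 3.
Step 5: Ties in |d|, so use the tie-corrected normal approximation.
        E[W] = n(n+1)/4 = 9*10/4 = 22.5.
        Tie groups: |d|=1 (t=2), |d|=3 (t=3), |d|=4 (t=2); sum(t^3 - t) = 36.
        Var[W] = n(n+1)(2n+1)/24 - sum(t^3-t)/48 = 1710/24 - 36/48 = 70.5.
        z = (W - E[W]) / sqrt(Var[W]) = (3 - 22.5) / 8.3964 = -2.3224.
        Two-sided p = 2*Phi(z) = 0.020211.
Step 6: alpha = 0.1. reject H0.

W+ = 3, W- = 42, W = min = 3, p = 0.020211, reject H0.


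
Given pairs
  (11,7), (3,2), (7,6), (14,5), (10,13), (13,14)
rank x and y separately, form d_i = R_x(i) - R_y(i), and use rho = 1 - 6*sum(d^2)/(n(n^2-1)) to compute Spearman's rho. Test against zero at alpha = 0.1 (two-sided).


Step 1: Rank x and y separately (midranks; no ties here).
rank(x): 11->4, 3->1, 7->2, 14->6, 10->3, 13->5
rank(y): 7->4, 2->1, 6->3, 5->2, 13->5, 14->6
Step 2: d_i = R_x(i) - R_y(i); compute d_i^2.
  (4-4)^2=0, (1-1)^2=0, (2-3)^2=1, (6-2)^2=16, (3-5)^2=4, (5-6)^2=1
sum(d^2) = 22.
Step 3: rho = 1 - 6*22 / (6*(6^2 - 1)) = 1 - 132/210 = 0.371429.
Step 4: Under H0, t = rho * sqrt((n-2)/(1-rho^2)) = 0.8001 ~ t(4).
Step 5: Two-sided p-value from the t-distribution with 4 df = 0.468478.
Step 6: alpha = 0.1. fail to reject H0.

rho = 0.3714, p = 0.468478, fail to reject H0 at alpha = 0.1.


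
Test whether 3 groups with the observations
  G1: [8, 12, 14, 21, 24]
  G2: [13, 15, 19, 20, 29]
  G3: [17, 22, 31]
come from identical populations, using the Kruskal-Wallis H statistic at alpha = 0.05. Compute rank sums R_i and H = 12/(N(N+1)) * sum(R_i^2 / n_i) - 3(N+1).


Step 1: Combine all N = 13 observations and assign midranks.
sorted (value, group, rank): (8,G1,1), (12,G1,2), (13,G2,3), (14,G1,4), (15,G2,5), (17,G3,6), (19,G2,7), (20,G2,8), (21,G1,9), (22,G3,10), (24,G1,11), (29,G2,12), (31,G3,13)
Step 2: Sum ranks within each group.
R_1 = 27 (n_1 = 5)
R_2 = 35 (n_2 = 5)
R_3 = 29 (n_3 = 3)
Step 3: H = 12/(N(N+1)) * sum(R_i^2/n_i) - 3(N+1)
     = 12/(13*14) * (27^2/5 + 35^2/5 + 29^2/3) - 3*14
     = 0.065934 * 671.133 - 42
     = 2.250549.
Step 4: No ties, so H is used without correction.
Step 5: Under H0, H ~ chi^2(2); p-value = 0.324563.
Step 6: alpha = 0.05. fail to reject H0.

H = 2.2505, df = 2, p = 0.324563, fail to reject H0.


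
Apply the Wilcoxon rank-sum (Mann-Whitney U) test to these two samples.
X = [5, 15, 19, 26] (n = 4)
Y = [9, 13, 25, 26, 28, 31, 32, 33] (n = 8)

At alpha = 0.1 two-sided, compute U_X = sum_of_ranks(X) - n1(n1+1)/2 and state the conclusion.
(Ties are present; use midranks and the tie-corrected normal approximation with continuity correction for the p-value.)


Step 1: Combine and sort all 12 observations; assign midranks.
sorted (value, group): (5,X), (9,Y), (13,Y), (15,X), (19,X), (25,Y), (26,X), (26,Y), (28,Y), (31,Y), (32,Y), (33,Y)
ranks: 5->1, 9->2, 13->3, 15->4, 19->5, 25->6, 26->7.5, 26->7.5, 28->9, 31->10, 32->11, 33->12
Step 2: Rank sum for X: R1 = 1 + 4 + 5 + 7.5 = 17.5.
Step 3: U_X = R1 - n1(n1+1)/2 = 17.5 - 4*5/2 = 17.5 - 10 = 7.5.
       U_Y = n1*n2 - U_X = 32 - 7.5 = 24.5.
Step 4: Ties are present, so use the tie-corrected normal approximation (with continuity correction) for the p-value.
Step 5: p-value = 0.173478; compare to alpha = 0.1. fail to reject H0.

U_X = 7.5, p = 0.173478, fail to reject H0 at alpha = 0.1.


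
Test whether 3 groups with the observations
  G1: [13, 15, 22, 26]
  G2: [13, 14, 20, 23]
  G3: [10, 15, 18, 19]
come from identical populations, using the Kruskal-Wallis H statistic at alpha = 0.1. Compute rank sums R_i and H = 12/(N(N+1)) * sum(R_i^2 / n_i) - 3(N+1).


Step 1: Combine all N = 12 observations and assign midranks.
sorted (value, group, rank): (10,G3,1), (13,G1,2.5), (13,G2,2.5), (14,G2,4), (15,G1,5.5), (15,G3,5.5), (18,G3,7), (19,G3,8), (20,G2,9), (22,G1,10), (23,G2,11), (26,G1,12)
Step 2: Sum ranks within each group.
R_1 = 30 (n_1 = 4)
R_2 = 26.5 (n_2 = 4)
R_3 = 21.5 (n_3 = 4)
Step 3: H = 12/(N(N+1)) * sum(R_i^2/n_i) - 3(N+1)
     = 12/(12*13) * (30^2/4 + 26.5^2/4 + 21.5^2/4) - 3*13
     = 0.076923 * 516.125 - 39
     = 0.701923.
Step 4: Ties present; correction factor C = 1 - 12/(12^3 - 12) = 0.993007. Corrected H = 0.701923 / 0.993007 = 0.706866.
Step 5: Under H0, H ~ chi^2(2); p-value = 0.702273.
Step 6: alpha = 0.1. fail to reject H0.

H = 0.7069, df = 2, p = 0.702273, fail to reject H0.


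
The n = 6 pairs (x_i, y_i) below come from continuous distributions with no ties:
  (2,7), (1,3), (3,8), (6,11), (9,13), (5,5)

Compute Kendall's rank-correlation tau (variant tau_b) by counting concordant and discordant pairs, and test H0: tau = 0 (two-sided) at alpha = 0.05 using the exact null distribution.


Step 1: Enumerate the 15 unordered pairs (i,j) with i<j and classify each by sign(x_j-x_i) * sign(y_j-y_i).
  (1,2):dx=-1,dy=-4->C; (1,3):dx=+1,dy=+1->C; (1,4):dx=+4,dy=+4->C; (1,5):dx=+7,dy=+6->C
  (1,6):dx=+3,dy=-2->D; (2,3):dx=+2,dy=+5->C; (2,4):dx=+5,dy=+8->C; (2,5):dx=+8,dy=+10->C
  (2,6):dx=+4,dy=+2->C; (3,4):dx=+3,dy=+3->C; (3,5):dx=+6,dy=+5->C; (3,6):dx=+2,dy=-3->D
  (4,5):dx=+3,dy=+2->C; (4,6):dx=-1,dy=-6->C; (5,6):dx=-4,dy=-8->C
Step 2: C = 13, D = 2, total pairs = 15.
Step 3: tau = (C - D)/(n(n-1)/2) = (13 - 2)/15 = 0.733333.
Step 4: Exact two-sided p-value (enumerate n! = 720 permutations of y under H0): p = 0.055556.
Step 5: alpha = 0.05. fail to reject H0.

tau_b = 0.7333 (C=13, D=2), p = 0.055556, fail to reject H0.


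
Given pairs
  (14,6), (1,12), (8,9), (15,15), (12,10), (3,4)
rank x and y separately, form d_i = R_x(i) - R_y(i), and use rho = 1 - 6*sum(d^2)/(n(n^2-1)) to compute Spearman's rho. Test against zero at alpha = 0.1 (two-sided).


Step 1: Rank x and y separately (midranks; no ties here).
rank(x): 14->5, 1->1, 8->3, 15->6, 12->4, 3->2
rank(y): 6->2, 12->5, 9->3, 15->6, 10->4, 4->1
Step 2: d_i = R_x(i) - R_y(i); compute d_i^2.
  (5-2)^2=9, (1-5)^2=16, (3-3)^2=0, (6-6)^2=0, (4-4)^2=0, (2-1)^2=1
sum(d^2) = 26.
Step 3: rho = 1 - 6*26 / (6*(6^2 - 1)) = 1 - 156/210 = 0.257143.
Step 4: Under H0, t = rho * sqrt((n-2)/(1-rho^2)) = 0.5322 ~ t(4).
Step 5: Two-sided p-value from the t-distribution with 4 df = 0.622787.
Step 6: alpha = 0.1. fail to reject H0.

rho = 0.2571, p = 0.622787, fail to reject H0 at alpha = 0.1.


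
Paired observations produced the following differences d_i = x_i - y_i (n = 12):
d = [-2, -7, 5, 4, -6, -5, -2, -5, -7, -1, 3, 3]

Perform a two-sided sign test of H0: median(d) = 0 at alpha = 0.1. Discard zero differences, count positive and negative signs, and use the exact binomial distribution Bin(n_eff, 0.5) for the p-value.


Step 1: Discard zero differences. Original n = 12; n_eff = number of nonzero differences = 12.
Nonzero differences (with sign): -2, -7, +5, +4, -6, -5, -2, -5, -7, -1, +3, +3
Step 2: Count signs: positive = 4, negative = 8.
Step 3: Under H0: P(positive) = 0.5, so the number of positives S ~ Bin(12, 0.5).
Step 4: Two-sided exact p-value = sum of Bin(12,0.5) probabilities at or below the observed probability = 0.387695.
Step 5: alpha = 0.1. fail to reject H0.

n_eff = 12, pos = 4, neg = 8, p = 0.387695, fail to reject H0.


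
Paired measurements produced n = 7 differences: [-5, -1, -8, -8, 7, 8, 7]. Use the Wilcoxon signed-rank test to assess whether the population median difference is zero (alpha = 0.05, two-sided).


Step 1: Drop any zero differences (none here) and take |d_i|.
|d| = [5, 1, 8, 8, 7, 8, 7]
Step 2: Midrank |d_i| (ties get averaged ranks).
ranks: |5|->2, |1|->1, |8|->6, |8|->6, |7|->3.5, |8|->6, |7|->3.5
Step 3: Attach original signs; sum ranks with positive sign and with negative sign.
W+ = 3.5 + 6 + 3.5 = 13
W- = 2 + 1 + 6 + 6 = 15
(Check: W+ + W- = 28 should equal n(n+1)/2 = 28.)
Step 4: Test statistic W = min(W+, W-) = 13.
Step 5: Ties in |d|, so use the tie-corrected normal approximation.
        E[W] = n(n+1)/4 = 7*8/4 = 14.
        Tie groups: |d|=7 (t=2), |d|=8 (t=3); sum(t^3 - t) = 30.
        Var[W] = n(n+1)(2n+1)/24 - sum(t^3-t)/48 = 840/24 - 30/48 = 34.375.
        z = (W - E[W]) / sqrt(Var[W]) = (13 - 14) / 5.8630 = -0.1706.
        Two-sided p = 2*Phi(z) = 0.864569.
Step 6: alpha = 0.05. fail to reject H0.

W+ = 13, W- = 15, W = min = 13, p = 0.864569, fail to reject H0.


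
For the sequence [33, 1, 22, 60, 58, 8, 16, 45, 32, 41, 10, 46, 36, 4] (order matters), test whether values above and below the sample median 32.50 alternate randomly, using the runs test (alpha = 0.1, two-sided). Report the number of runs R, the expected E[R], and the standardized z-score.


Step 1: Compute median = 32.50; label A = above, B = below.
Labels in order: ABBAABBABABAAB  (n_A = 7, n_B = 7)
Step 2: Count runs R = 10.
Step 3: Under H0 (random ordering), E[R] = 2*n_A*n_B/(n_A+n_B) + 1 = 2*7*7/14 + 1 = 8.0000.
        Var[R] = 2*n_A*n_B*(2*n_A*n_B - n_A - n_B) / ((n_A+n_B)^2 * (n_A+n_B-1)) = 8232/2548 = 3.2308.
        SD[R] = 1.7974.
Step 4: Continuity-corrected z = (R - 0.5 - E[R]) / SD[R] = (10 - 0.5 - 8.0000) / 1.7974 = 0.8345.
Step 5: Two-sided p-value via normal approximation = 2*(1 - Phi(|z|)) = 0.403986.
Step 6: alpha = 0.1. fail to reject H0.

R = 10, z = 0.8345, p = 0.403986, fail to reject H0.


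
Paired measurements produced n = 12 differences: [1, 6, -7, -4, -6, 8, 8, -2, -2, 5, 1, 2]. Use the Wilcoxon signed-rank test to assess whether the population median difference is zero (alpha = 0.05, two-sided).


Step 1: Drop any zero differences (none here) and take |d_i|.
|d| = [1, 6, 7, 4, 6, 8, 8, 2, 2, 5, 1, 2]
Step 2: Midrank |d_i| (ties get averaged ranks).
ranks: |1|->1.5, |6|->8.5, |7|->10, |4|->6, |6|->8.5, |8|->11.5, |8|->11.5, |2|->4, |2|->4, |5|->7, |1|->1.5, |2|->4
Step 3: Attach original signs; sum ranks with positive sign and with negative sign.
W+ = 1.5 + 8.5 + 11.5 + 11.5 + 7 + 1.5 + 4 = 45.5
W- = 10 + 6 + 8.5 + 4 + 4 = 32.5
(Check: W+ + W- = 78 should equal n(n+1)/2 = 78.)
Step 4: Test statistic W = min(W+, W-) = 32.5.
Step 5: Ties in |d|, so use the tie-corrected normal approximation.
        E[W] = n(n+1)/4 = 12*13/4 = 39.
        Tie groups: |d|=1 (t=2), |d|=2 (t=3), |d|=6 (t=2), |d|=8 (t=2); sum(t^3 - t) = 42.
        Var[W] = n(n+1)(2n+1)/24 - sum(t^3-t)/48 = 3900/24 - 42/48 = 161.625.
        z = (W - E[W]) / sqrt(Var[W]) = (32.5 - 39) / 12.7132 = -0.5113.
        Two-sided p = 2*Phi(z) = 0.609155.
Step 6: alpha = 0.05. fail to reject H0.

W+ = 45.5, W- = 32.5, W = min = 32.5, p = 0.609155, fail to reject H0.


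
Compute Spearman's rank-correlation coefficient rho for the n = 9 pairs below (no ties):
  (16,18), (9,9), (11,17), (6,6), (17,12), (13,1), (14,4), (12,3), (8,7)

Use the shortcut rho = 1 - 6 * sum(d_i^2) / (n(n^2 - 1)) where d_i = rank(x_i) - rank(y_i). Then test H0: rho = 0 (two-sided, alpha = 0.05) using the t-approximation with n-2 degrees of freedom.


Step 1: Rank x and y separately (midranks; no ties here).
rank(x): 16->8, 9->3, 11->4, 6->1, 17->9, 13->6, 14->7, 12->5, 8->2
rank(y): 18->9, 9->6, 17->8, 6->4, 12->7, 1->1, 4->3, 3->2, 7->5
Step 2: d_i = R_x(i) - R_y(i); compute d_i^2.
  (8-9)^2=1, (3-6)^2=9, (4-8)^2=16, (1-4)^2=9, (9-7)^2=4, (6-1)^2=25, (7-3)^2=16, (5-2)^2=9, (2-5)^2=9
sum(d^2) = 98.
Step 3: rho = 1 - 6*98 / (9*(9^2 - 1)) = 1 - 588/720 = 0.183333.
Step 4: Under H0, t = rho * sqrt((n-2)/(1-rho^2)) = 0.4934 ~ t(7).
Step 5: Two-sided p-value from the t-distribution with 7 df = 0.636820.
Step 6: alpha = 0.05. fail to reject H0.

rho = 0.1833, p = 0.636820, fail to reject H0 at alpha = 0.05.


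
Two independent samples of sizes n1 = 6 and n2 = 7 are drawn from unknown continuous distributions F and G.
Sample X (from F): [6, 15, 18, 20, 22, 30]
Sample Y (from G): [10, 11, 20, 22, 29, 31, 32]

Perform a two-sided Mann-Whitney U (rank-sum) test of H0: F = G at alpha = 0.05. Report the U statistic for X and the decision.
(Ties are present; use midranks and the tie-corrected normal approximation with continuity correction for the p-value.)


Step 1: Combine and sort all 13 observations; assign midranks.
sorted (value, group): (6,X), (10,Y), (11,Y), (15,X), (18,X), (20,X), (20,Y), (22,X), (22,Y), (29,Y), (30,X), (31,Y), (32,Y)
ranks: 6->1, 10->2, 11->3, 15->4, 18->5, 20->6.5, 20->6.5, 22->8.5, 22->8.5, 29->10, 30->11, 31->12, 32->13
Step 2: Rank sum for X: R1 = 1 + 4 + 5 + 6.5 + 8.5 + 11 = 36.
Step 3: U_X = R1 - n1(n1+1)/2 = 36 - 6*7/2 = 36 - 21 = 15.
       U_Y = n1*n2 - U_X = 42 - 15 = 27.
Step 4: Ties are present, so use the tie-corrected normal approximation (with continuity correction) for the p-value.
Step 5: p-value = 0.430766; compare to alpha = 0.05. fail to reject H0.

U_X = 15, p = 0.430766, fail to reject H0 at alpha = 0.05.


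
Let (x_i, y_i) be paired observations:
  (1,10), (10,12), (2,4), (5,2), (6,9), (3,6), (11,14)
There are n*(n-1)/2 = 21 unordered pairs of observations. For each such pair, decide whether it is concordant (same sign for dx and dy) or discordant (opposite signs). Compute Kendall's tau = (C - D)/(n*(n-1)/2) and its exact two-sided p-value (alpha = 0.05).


Step 1: Enumerate the 21 unordered pairs (i,j) with i<j and classify each by sign(x_j-x_i) * sign(y_j-y_i).
  (1,2):dx=+9,dy=+2->C; (1,3):dx=+1,dy=-6->D; (1,4):dx=+4,dy=-8->D; (1,5):dx=+5,dy=-1->D
  (1,6):dx=+2,dy=-4->D; (1,7):dx=+10,dy=+4->C; (2,3):dx=-8,dy=-8->C; (2,4):dx=-5,dy=-10->C
  (2,5):dx=-4,dy=-3->C; (2,6):dx=-7,dy=-6->C; (2,7):dx=+1,dy=+2->C; (3,4):dx=+3,dy=-2->D
  (3,5):dx=+4,dy=+5->C; (3,6):dx=+1,dy=+2->C; (3,7):dx=+9,dy=+10->C; (4,5):dx=+1,dy=+7->C
  (4,6):dx=-2,dy=+4->D; (4,7):dx=+6,dy=+12->C; (5,6):dx=-3,dy=-3->C; (5,7):dx=+5,dy=+5->C
  (6,7):dx=+8,dy=+8->C
Step 2: C = 15, D = 6, total pairs = 21.
Step 3: tau = (C - D)/(n(n-1)/2) = (15 - 6)/21 = 0.428571.
Step 4: Exact two-sided p-value (enumerate n! = 5040 permutations of y under H0): p = 0.238889.
Step 5: alpha = 0.05. fail to reject H0.

tau_b = 0.4286 (C=15, D=6), p = 0.238889, fail to reject H0.


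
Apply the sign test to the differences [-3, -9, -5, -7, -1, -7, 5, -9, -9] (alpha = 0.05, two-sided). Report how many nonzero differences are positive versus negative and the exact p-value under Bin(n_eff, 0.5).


Step 1: Discard zero differences. Original n = 9; n_eff = number of nonzero differences = 9.
Nonzero differences (with sign): -3, -9, -5, -7, -1, -7, +5, -9, -9
Step 2: Count signs: positive = 1, negative = 8.
Step 3: Under H0: P(positive) = 0.5, so the number of positives S ~ Bin(9, 0.5).
Step 4: Two-sided exact p-value = sum of Bin(9,0.5) probabilities at or below the observed probability = 0.039062.
Step 5: alpha = 0.05. reject H0.

n_eff = 9, pos = 1, neg = 8, p = 0.039062, reject H0.


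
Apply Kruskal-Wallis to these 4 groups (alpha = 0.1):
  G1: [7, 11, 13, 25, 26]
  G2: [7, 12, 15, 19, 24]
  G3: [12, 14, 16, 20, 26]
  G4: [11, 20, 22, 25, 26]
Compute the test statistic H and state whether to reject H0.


Step 1: Combine all N = 20 observations and assign midranks.
sorted (value, group, rank): (7,G1,1.5), (7,G2,1.5), (11,G1,3.5), (11,G4,3.5), (12,G2,5.5), (12,G3,5.5), (13,G1,7), (14,G3,8), (15,G2,9), (16,G3,10), (19,G2,11), (20,G3,12.5), (20,G4,12.5), (22,G4,14), (24,G2,15), (25,G1,16.5), (25,G4,16.5), (26,G1,19), (26,G3,19), (26,G4,19)
Step 2: Sum ranks within each group.
R_1 = 47.5 (n_1 = 5)
R_2 = 42 (n_2 = 5)
R_3 = 55 (n_3 = 5)
R_4 = 65.5 (n_4 = 5)
Step 3: H = 12/(N(N+1)) * sum(R_i^2/n_i) - 3(N+1)
     = 12/(20*21) * (47.5^2/5 + 42^2/5 + 55^2/5 + 65.5^2/5) - 3*21
     = 0.028571 * 2267.1 - 63
     = 1.774286.
Step 4: Ties present; correction factor C = 1 - 54/(20^3 - 20) = 0.993233. Corrected H = 1.774286 / 0.993233 = 1.786374.
Step 5: Under H0, H ~ chi^2(3); p-value = 0.617905.
Step 6: alpha = 0.1. fail to reject H0.

H = 1.7864, df = 3, p = 0.617905, fail to reject H0.


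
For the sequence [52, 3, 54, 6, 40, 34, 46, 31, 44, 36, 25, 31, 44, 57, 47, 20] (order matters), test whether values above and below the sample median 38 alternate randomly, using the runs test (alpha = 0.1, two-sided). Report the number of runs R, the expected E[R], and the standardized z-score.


Step 1: Compute median = 38; label A = above, B = below.
Labels in order: ABABABABABBBAAAB  (n_A = 8, n_B = 8)
Step 2: Count runs R = 12.
Step 3: Under H0 (random ordering), E[R] = 2*n_A*n_B/(n_A+n_B) + 1 = 2*8*8/16 + 1 = 9.0000.
        Var[R] = 2*n_A*n_B*(2*n_A*n_B - n_A - n_B) / ((n_A+n_B)^2 * (n_A+n_B-1)) = 14336/3840 = 3.7333.
        SD[R] = 1.9322.
Step 4: Continuity-corrected z = (R - 0.5 - E[R]) / SD[R] = (12 - 0.5 - 9.0000) / 1.9322 = 1.2939.
Step 5: Two-sided p-value via normal approximation = 2*(1 - Phi(|z|)) = 0.195709.
Step 6: alpha = 0.1. fail to reject H0.

R = 12, z = 1.2939, p = 0.195709, fail to reject H0.


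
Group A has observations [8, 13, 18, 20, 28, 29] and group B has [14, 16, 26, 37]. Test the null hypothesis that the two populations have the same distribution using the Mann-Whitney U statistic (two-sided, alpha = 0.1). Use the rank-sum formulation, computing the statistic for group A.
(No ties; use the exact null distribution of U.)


Step 1: Combine and sort all 10 observations; assign midranks.
sorted (value, group): (8,X), (13,X), (14,Y), (16,Y), (18,X), (20,X), (26,Y), (28,X), (29,X), (37,Y)
ranks: 8->1, 13->2, 14->3, 16->4, 18->5, 20->6, 26->7, 28->8, 29->9, 37->10
Step 2: Rank sum for X: R1 = 1 + 2 + 5 + 6 + 8 + 9 = 31.
Step 3: U_X = R1 - n1(n1+1)/2 = 31 - 6*7/2 = 31 - 21 = 10.
       U_Y = n1*n2 - U_X = 24 - 10 = 14.
Step 4: No ties, so the exact null distribution of U (based on enumerating the C(10,6) = 210 equally likely rank assignments) gives the two-sided p-value.
Step 5: p-value = 0.761905; compare to alpha = 0.1. fail to reject H0.

U_X = 10, p = 0.761905, fail to reject H0 at alpha = 0.1.


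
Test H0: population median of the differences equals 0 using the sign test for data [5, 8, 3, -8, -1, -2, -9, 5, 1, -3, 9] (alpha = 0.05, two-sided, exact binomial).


Step 1: Discard zero differences. Original n = 11; n_eff = number of nonzero differences = 11.
Nonzero differences (with sign): +5, +8, +3, -8, -1, -2, -9, +5, +1, -3, +9
Step 2: Count signs: positive = 6, negative = 5.
Step 3: Under H0: P(positive) = 0.5, so the number of positives S ~ Bin(11, 0.5).
Step 4: Two-sided exact p-value = sum of Bin(11,0.5) probabilities at or below the observed probability = 1.000000.
Step 5: alpha = 0.05. fail to reject H0.

n_eff = 11, pos = 6, neg = 5, p = 1.000000, fail to reject H0.


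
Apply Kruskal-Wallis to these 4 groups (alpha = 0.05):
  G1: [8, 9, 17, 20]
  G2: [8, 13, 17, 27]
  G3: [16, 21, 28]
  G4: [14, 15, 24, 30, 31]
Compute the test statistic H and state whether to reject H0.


Step 1: Combine all N = 16 observations and assign midranks.
sorted (value, group, rank): (8,G1,1.5), (8,G2,1.5), (9,G1,3), (13,G2,4), (14,G4,5), (15,G4,6), (16,G3,7), (17,G1,8.5), (17,G2,8.5), (20,G1,10), (21,G3,11), (24,G4,12), (27,G2,13), (28,G3,14), (30,G4,15), (31,G4,16)
Step 2: Sum ranks within each group.
R_1 = 23 (n_1 = 4)
R_2 = 27 (n_2 = 4)
R_3 = 32 (n_3 = 3)
R_4 = 54 (n_4 = 5)
Step 3: H = 12/(N(N+1)) * sum(R_i^2/n_i) - 3(N+1)
     = 12/(16*17) * (23^2/4 + 27^2/4 + 32^2/3 + 54^2/5) - 3*17
     = 0.044118 * 1239.03 - 51
     = 3.663235.
Step 4: Ties present; correction factor C = 1 - 12/(16^3 - 16) = 0.997059. Corrected H = 3.663235 / 0.997059 = 3.674041.
Step 5: Under H0, H ~ chi^2(3); p-value = 0.298881.
Step 6: alpha = 0.05. fail to reject H0.

H = 3.6740, df = 3, p = 0.298881, fail to reject H0.


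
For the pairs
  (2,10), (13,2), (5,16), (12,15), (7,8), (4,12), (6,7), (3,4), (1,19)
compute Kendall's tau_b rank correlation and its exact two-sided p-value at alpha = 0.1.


Step 1: Enumerate the 36 unordered pairs (i,j) with i<j and classify each by sign(x_j-x_i) * sign(y_j-y_i).
  (1,2):dx=+11,dy=-8->D; (1,3):dx=+3,dy=+6->C; (1,4):dx=+10,dy=+5->C; (1,5):dx=+5,dy=-2->D
  (1,6):dx=+2,dy=+2->C; (1,7):dx=+4,dy=-3->D; (1,8):dx=+1,dy=-6->D; (1,9):dx=-1,dy=+9->D
  (2,3):dx=-8,dy=+14->D; (2,4):dx=-1,dy=+13->D; (2,5):dx=-6,dy=+6->D; (2,6):dx=-9,dy=+10->D
  (2,7):dx=-7,dy=+5->D; (2,8):dx=-10,dy=+2->D; (2,9):dx=-12,dy=+17->D; (3,4):dx=+7,dy=-1->D
  (3,5):dx=+2,dy=-8->D; (3,6):dx=-1,dy=-4->C; (3,7):dx=+1,dy=-9->D; (3,8):dx=-2,dy=-12->C
  (3,9):dx=-4,dy=+3->D; (4,5):dx=-5,dy=-7->C; (4,6):dx=-8,dy=-3->C; (4,7):dx=-6,dy=-8->C
  (4,8):dx=-9,dy=-11->C; (4,9):dx=-11,dy=+4->D; (5,6):dx=-3,dy=+4->D; (5,7):dx=-1,dy=-1->C
  (5,8):dx=-4,dy=-4->C; (5,9):dx=-6,dy=+11->D; (6,7):dx=+2,dy=-5->D; (6,8):dx=-1,dy=-8->C
  (6,9):dx=-3,dy=+7->D; (7,8):dx=-3,dy=-3->C; (7,9):dx=-5,dy=+12->D; (8,9):dx=-2,dy=+15->D
Step 2: C = 13, D = 23, total pairs = 36.
Step 3: tau = (C - D)/(n(n-1)/2) = (13 - 23)/36 = -0.277778.
Step 4: Exact two-sided p-value (enumerate n! = 362880 permutations of y under H0): p = 0.358488.
Step 5: alpha = 0.1. fail to reject H0.

tau_b = -0.2778 (C=13, D=23), p = 0.358488, fail to reject H0.


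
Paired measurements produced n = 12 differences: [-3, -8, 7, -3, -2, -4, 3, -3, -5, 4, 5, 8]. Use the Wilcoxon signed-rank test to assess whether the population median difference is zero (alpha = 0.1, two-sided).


Step 1: Drop any zero differences (none here) and take |d_i|.
|d| = [3, 8, 7, 3, 2, 4, 3, 3, 5, 4, 5, 8]
Step 2: Midrank |d_i| (ties get averaged ranks).
ranks: |3|->3.5, |8|->11.5, |7|->10, |3|->3.5, |2|->1, |4|->6.5, |3|->3.5, |3|->3.5, |5|->8.5, |4|->6.5, |5|->8.5, |8|->11.5
Step 3: Attach original signs; sum ranks with positive sign and with negative sign.
W+ = 10 + 3.5 + 6.5 + 8.5 + 11.5 = 40
W- = 3.5 + 11.5 + 3.5 + 1 + 6.5 + 3.5 + 8.5 = 38
(Check: W+ + W- = 78 should equal n(n+1)/2 = 78.)
Step 4: Test statistic W = min(W+, W-) = 38.
Step 5: Ties in |d|, so use the tie-corrected normal approximation.
        E[W] = n(n+1)/4 = 12*13/4 = 39.
        Tie groups: |d|=3 (t=4), |d|=4 (t=2), |d|=5 (t=2), |d|=8 (t=2); sum(t^3 - t) = 78.
        Var[W] = n(n+1)(2n+1)/24 - sum(t^3-t)/48 = 3900/24 - 78/48 = 160.875.
        z = (W - E[W]) / sqrt(Var[W]) = (38 - 39) / 12.6837 = -0.0788.
        Two-sided p = 2*Phi(z) = 0.937159.
Step 6: alpha = 0.1. fail to reject H0.

W+ = 40, W- = 38, W = min = 38, p = 0.937159, fail to reject H0.


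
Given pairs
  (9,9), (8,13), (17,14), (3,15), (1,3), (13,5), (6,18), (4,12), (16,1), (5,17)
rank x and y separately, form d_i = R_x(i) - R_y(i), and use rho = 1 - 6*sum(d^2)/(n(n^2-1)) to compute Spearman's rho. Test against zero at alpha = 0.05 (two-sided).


Step 1: Rank x and y separately (midranks; no ties here).
rank(x): 9->7, 8->6, 17->10, 3->2, 1->1, 13->8, 6->5, 4->3, 16->9, 5->4
rank(y): 9->4, 13->6, 14->7, 15->8, 3->2, 5->3, 18->10, 12->5, 1->1, 17->9
Step 2: d_i = R_x(i) - R_y(i); compute d_i^2.
  (7-4)^2=9, (6-6)^2=0, (10-7)^2=9, (2-8)^2=36, (1-2)^2=1, (8-3)^2=25, (5-10)^2=25, (3-5)^2=4, (9-1)^2=64, (4-9)^2=25
sum(d^2) = 198.
Step 3: rho = 1 - 6*198 / (10*(10^2 - 1)) = 1 - 1188/990 = -0.200000.
Step 4: Under H0, t = rho * sqrt((n-2)/(1-rho^2)) = -0.5774 ~ t(8).
Step 5: Two-sided p-value from the t-distribution with 8 df = 0.579584.
Step 6: alpha = 0.05. fail to reject H0.

rho = -0.2000, p = 0.579584, fail to reject H0 at alpha = 0.05.


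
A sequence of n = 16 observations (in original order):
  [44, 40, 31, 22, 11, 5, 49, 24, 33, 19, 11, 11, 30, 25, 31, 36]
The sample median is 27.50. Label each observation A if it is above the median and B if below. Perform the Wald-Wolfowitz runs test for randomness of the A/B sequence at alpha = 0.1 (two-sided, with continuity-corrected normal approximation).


Step 1: Compute median = 27.50; label A = above, B = below.
Labels in order: AAABBBABABBBABAA  (n_A = 8, n_B = 8)
Step 2: Count runs R = 9.
Step 3: Under H0 (random ordering), E[R] = 2*n_A*n_B/(n_A+n_B) + 1 = 2*8*8/16 + 1 = 9.0000.
        Var[R] = 2*n_A*n_B*(2*n_A*n_B - n_A - n_B) / ((n_A+n_B)^2 * (n_A+n_B-1)) = 14336/3840 = 3.7333.
        SD[R] = 1.9322.
Step 4: R = E[R], so z = 0 with no continuity correction.
Step 5: Two-sided p-value via normal approximation = 2*(1 - Phi(|z|)) = 1.000000.
Step 6: alpha = 0.1. fail to reject H0.

R = 9, z = 0.0000, p = 1.000000, fail to reject H0.
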